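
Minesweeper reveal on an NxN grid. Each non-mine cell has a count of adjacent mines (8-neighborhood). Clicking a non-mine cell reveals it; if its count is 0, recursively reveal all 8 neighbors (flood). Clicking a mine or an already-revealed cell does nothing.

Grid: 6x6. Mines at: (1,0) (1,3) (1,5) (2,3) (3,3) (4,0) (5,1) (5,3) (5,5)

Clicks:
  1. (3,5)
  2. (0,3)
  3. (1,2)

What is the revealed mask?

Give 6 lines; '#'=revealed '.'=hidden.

Answer: ...#..
..#...
....##
....##
....##
......

Derivation:
Click 1 (3,5) count=0: revealed 6 new [(2,4) (2,5) (3,4) (3,5) (4,4) (4,5)] -> total=6
Click 2 (0,3) count=1: revealed 1 new [(0,3)] -> total=7
Click 3 (1,2) count=2: revealed 1 new [(1,2)] -> total=8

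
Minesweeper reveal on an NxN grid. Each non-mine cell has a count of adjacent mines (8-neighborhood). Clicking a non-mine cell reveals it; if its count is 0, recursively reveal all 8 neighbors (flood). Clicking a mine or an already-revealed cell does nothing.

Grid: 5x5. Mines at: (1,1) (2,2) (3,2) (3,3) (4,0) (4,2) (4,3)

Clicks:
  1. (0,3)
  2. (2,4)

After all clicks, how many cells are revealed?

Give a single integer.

Answer: 8

Derivation:
Click 1 (0,3) count=0: revealed 8 new [(0,2) (0,3) (0,4) (1,2) (1,3) (1,4) (2,3) (2,4)] -> total=8
Click 2 (2,4) count=1: revealed 0 new [(none)] -> total=8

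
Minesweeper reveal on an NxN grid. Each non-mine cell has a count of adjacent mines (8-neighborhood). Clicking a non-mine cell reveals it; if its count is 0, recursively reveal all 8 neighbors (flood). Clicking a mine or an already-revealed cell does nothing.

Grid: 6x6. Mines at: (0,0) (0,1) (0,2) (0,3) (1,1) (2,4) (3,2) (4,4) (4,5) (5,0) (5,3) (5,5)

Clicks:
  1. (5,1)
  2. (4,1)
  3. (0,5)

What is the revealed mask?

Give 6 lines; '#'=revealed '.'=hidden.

Click 1 (5,1) count=1: revealed 1 new [(5,1)] -> total=1
Click 2 (4,1) count=2: revealed 1 new [(4,1)] -> total=2
Click 3 (0,5) count=0: revealed 4 new [(0,4) (0,5) (1,4) (1,5)] -> total=6

Answer: ....##
....##
......
......
.#....
.#....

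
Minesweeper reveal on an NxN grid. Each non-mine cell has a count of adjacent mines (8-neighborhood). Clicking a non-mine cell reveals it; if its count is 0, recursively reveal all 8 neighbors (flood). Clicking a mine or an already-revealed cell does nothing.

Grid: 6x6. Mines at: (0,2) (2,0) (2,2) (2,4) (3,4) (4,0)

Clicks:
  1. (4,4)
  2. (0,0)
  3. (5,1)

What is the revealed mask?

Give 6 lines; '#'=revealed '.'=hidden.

Click 1 (4,4) count=1: revealed 1 new [(4,4)] -> total=1
Click 2 (0,0) count=0: revealed 4 new [(0,0) (0,1) (1,0) (1,1)] -> total=5
Click 3 (5,1) count=1: revealed 1 new [(5,1)] -> total=6

Answer: ##....
##....
......
......
....#.
.#....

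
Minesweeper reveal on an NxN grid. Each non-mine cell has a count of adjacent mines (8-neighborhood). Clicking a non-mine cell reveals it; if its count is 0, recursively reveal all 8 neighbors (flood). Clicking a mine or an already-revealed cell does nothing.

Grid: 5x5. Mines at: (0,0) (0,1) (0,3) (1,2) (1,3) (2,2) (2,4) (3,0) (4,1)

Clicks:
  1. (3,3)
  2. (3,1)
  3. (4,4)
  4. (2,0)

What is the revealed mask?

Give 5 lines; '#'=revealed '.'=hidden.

Answer: .....
.....
#....
.####
..###

Derivation:
Click 1 (3,3) count=2: revealed 1 new [(3,3)] -> total=1
Click 2 (3,1) count=3: revealed 1 new [(3,1)] -> total=2
Click 3 (4,4) count=0: revealed 5 new [(3,2) (3,4) (4,2) (4,3) (4,4)] -> total=7
Click 4 (2,0) count=1: revealed 1 new [(2,0)] -> total=8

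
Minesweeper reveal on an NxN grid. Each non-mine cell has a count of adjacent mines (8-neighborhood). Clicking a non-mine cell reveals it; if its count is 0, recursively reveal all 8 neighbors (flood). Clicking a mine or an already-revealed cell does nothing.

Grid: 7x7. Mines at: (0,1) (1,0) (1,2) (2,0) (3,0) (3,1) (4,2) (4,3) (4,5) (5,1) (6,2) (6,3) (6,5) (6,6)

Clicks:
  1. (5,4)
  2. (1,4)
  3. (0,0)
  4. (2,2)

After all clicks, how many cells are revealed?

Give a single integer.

Click 1 (5,4) count=4: revealed 1 new [(5,4)] -> total=1
Click 2 (1,4) count=0: revealed 16 new [(0,3) (0,4) (0,5) (0,6) (1,3) (1,4) (1,5) (1,6) (2,3) (2,4) (2,5) (2,6) (3,3) (3,4) (3,5) (3,6)] -> total=17
Click 3 (0,0) count=2: revealed 1 new [(0,0)] -> total=18
Click 4 (2,2) count=2: revealed 1 new [(2,2)] -> total=19

Answer: 19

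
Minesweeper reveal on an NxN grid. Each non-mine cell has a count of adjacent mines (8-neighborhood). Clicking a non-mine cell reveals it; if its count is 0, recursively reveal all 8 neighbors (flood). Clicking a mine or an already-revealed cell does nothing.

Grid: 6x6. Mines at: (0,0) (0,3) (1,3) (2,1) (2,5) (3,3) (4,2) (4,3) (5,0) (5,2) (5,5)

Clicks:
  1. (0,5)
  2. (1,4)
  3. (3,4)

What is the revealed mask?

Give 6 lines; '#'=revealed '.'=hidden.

Click 1 (0,5) count=0: revealed 4 new [(0,4) (0,5) (1,4) (1,5)] -> total=4
Click 2 (1,4) count=3: revealed 0 new [(none)] -> total=4
Click 3 (3,4) count=3: revealed 1 new [(3,4)] -> total=5

Answer: ....##
....##
......
....#.
......
......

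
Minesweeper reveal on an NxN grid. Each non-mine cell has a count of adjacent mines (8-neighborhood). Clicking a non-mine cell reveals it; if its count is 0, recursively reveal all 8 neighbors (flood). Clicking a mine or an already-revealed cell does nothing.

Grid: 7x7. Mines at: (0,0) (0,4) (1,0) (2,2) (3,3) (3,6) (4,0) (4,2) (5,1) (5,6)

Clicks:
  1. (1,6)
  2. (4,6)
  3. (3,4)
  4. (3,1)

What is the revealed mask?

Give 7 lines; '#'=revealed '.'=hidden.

Click 1 (1,6) count=0: revealed 6 new [(0,5) (0,6) (1,5) (1,6) (2,5) (2,6)] -> total=6
Click 2 (4,6) count=2: revealed 1 new [(4,6)] -> total=7
Click 3 (3,4) count=1: revealed 1 new [(3,4)] -> total=8
Click 4 (3,1) count=3: revealed 1 new [(3,1)] -> total=9

Answer: .....##
.....##
.....##
.#..#..
......#
.......
.......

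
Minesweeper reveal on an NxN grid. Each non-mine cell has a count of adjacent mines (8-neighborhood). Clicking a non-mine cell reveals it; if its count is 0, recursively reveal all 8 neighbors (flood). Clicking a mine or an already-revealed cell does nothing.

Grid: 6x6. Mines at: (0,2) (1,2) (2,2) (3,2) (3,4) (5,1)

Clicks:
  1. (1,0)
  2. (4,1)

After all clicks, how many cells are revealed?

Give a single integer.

Click 1 (1,0) count=0: revealed 10 new [(0,0) (0,1) (1,0) (1,1) (2,0) (2,1) (3,0) (3,1) (4,0) (4,1)] -> total=10
Click 2 (4,1) count=2: revealed 0 new [(none)] -> total=10

Answer: 10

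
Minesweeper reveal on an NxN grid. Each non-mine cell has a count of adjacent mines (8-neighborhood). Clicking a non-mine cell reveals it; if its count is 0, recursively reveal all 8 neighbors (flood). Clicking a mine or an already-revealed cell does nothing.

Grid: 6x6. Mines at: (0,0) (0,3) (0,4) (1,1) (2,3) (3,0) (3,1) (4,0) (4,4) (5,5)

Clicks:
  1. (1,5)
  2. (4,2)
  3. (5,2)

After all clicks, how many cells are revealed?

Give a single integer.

Click 1 (1,5) count=1: revealed 1 new [(1,5)] -> total=1
Click 2 (4,2) count=1: revealed 1 new [(4,2)] -> total=2
Click 3 (5,2) count=0: revealed 5 new [(4,1) (4,3) (5,1) (5,2) (5,3)] -> total=7

Answer: 7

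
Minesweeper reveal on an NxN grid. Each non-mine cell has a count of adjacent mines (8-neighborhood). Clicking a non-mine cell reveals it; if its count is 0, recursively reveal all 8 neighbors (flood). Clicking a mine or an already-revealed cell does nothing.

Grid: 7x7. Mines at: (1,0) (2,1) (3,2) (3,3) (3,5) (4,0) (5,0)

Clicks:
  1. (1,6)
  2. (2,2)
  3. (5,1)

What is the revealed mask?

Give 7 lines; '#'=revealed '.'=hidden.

Answer: .######
.######
..#####
.......
.......
.#.....
.......

Derivation:
Click 1 (1,6) count=0: revealed 17 new [(0,1) (0,2) (0,3) (0,4) (0,5) (0,6) (1,1) (1,2) (1,3) (1,4) (1,5) (1,6) (2,2) (2,3) (2,4) (2,5) (2,6)] -> total=17
Click 2 (2,2) count=3: revealed 0 new [(none)] -> total=17
Click 3 (5,1) count=2: revealed 1 new [(5,1)] -> total=18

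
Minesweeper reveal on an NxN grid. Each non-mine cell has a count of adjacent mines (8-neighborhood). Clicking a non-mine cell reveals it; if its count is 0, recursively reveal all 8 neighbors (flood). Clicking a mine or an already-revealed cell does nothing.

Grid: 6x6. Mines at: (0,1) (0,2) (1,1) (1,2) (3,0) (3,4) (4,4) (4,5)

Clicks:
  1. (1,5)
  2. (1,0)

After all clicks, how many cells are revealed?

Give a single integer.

Click 1 (1,5) count=0: revealed 9 new [(0,3) (0,4) (0,5) (1,3) (1,4) (1,5) (2,3) (2,4) (2,5)] -> total=9
Click 2 (1,0) count=2: revealed 1 new [(1,0)] -> total=10

Answer: 10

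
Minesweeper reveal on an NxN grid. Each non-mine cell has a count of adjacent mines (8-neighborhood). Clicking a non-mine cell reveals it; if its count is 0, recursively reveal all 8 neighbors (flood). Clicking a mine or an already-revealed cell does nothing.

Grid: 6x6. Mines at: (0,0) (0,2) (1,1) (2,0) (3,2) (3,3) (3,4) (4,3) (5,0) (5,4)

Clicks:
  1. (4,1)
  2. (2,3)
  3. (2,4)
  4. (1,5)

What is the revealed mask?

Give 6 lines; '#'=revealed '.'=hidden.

Answer: ...###
...###
...###
......
.#....
......

Derivation:
Click 1 (4,1) count=2: revealed 1 new [(4,1)] -> total=1
Click 2 (2,3) count=3: revealed 1 new [(2,3)] -> total=2
Click 3 (2,4) count=2: revealed 1 new [(2,4)] -> total=3
Click 4 (1,5) count=0: revealed 7 new [(0,3) (0,4) (0,5) (1,3) (1,4) (1,5) (2,5)] -> total=10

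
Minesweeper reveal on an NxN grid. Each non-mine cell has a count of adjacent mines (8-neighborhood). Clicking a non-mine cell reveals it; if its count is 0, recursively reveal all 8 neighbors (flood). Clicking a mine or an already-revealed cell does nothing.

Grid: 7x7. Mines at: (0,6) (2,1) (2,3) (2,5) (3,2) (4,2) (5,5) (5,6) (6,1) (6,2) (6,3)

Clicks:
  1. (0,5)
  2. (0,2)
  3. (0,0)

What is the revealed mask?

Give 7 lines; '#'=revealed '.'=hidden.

Click 1 (0,5) count=1: revealed 1 new [(0,5)] -> total=1
Click 2 (0,2) count=0: revealed 11 new [(0,0) (0,1) (0,2) (0,3) (0,4) (1,0) (1,1) (1,2) (1,3) (1,4) (1,5)] -> total=12
Click 3 (0,0) count=0: revealed 0 new [(none)] -> total=12

Answer: ######.
######.
.......
.......
.......
.......
.......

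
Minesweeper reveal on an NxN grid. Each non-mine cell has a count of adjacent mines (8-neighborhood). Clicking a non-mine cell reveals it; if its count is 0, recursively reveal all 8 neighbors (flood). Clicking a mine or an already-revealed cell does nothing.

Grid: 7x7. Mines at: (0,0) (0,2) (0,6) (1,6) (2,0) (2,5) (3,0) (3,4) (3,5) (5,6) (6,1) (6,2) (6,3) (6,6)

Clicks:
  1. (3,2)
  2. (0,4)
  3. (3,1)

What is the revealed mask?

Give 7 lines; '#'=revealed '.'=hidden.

Answer: ...###.
.#####.
.###...
.###...
.###...
.###...
.......

Derivation:
Click 1 (3,2) count=0: revealed 15 new [(1,1) (1,2) (1,3) (2,1) (2,2) (2,3) (3,1) (3,2) (3,3) (4,1) (4,2) (4,3) (5,1) (5,2) (5,3)] -> total=15
Click 2 (0,4) count=0: revealed 5 new [(0,3) (0,4) (0,5) (1,4) (1,5)] -> total=20
Click 3 (3,1) count=2: revealed 0 new [(none)] -> total=20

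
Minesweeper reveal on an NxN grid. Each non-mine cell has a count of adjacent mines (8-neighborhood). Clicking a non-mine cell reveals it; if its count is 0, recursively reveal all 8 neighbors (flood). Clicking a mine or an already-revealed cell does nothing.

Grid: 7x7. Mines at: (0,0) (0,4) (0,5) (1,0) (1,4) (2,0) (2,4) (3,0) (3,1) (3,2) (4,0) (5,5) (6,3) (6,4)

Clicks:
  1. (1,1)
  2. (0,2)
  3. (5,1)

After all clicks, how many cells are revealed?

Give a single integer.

Answer: 10

Derivation:
Click 1 (1,1) count=3: revealed 1 new [(1,1)] -> total=1
Click 2 (0,2) count=0: revealed 8 new [(0,1) (0,2) (0,3) (1,2) (1,3) (2,1) (2,2) (2,3)] -> total=9
Click 3 (5,1) count=1: revealed 1 new [(5,1)] -> total=10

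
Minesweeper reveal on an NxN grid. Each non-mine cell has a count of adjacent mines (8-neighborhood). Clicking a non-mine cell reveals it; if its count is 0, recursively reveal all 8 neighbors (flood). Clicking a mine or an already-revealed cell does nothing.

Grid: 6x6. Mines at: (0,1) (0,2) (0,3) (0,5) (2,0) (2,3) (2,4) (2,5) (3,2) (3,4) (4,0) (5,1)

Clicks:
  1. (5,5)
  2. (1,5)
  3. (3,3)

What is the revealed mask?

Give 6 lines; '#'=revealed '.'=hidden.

Click 1 (5,5) count=0: revealed 8 new [(4,2) (4,3) (4,4) (4,5) (5,2) (5,3) (5,4) (5,5)] -> total=8
Click 2 (1,5) count=3: revealed 1 new [(1,5)] -> total=9
Click 3 (3,3) count=4: revealed 1 new [(3,3)] -> total=10

Answer: ......
.....#
......
...#..
..####
..####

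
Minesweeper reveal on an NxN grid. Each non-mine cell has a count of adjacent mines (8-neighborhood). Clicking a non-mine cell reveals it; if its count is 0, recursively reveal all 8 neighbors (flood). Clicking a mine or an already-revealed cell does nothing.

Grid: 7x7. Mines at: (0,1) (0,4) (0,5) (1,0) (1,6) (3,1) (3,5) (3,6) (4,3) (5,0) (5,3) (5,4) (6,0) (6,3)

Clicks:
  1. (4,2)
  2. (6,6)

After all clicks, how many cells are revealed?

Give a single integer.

Click 1 (4,2) count=3: revealed 1 new [(4,2)] -> total=1
Click 2 (6,6) count=0: revealed 6 new [(4,5) (4,6) (5,5) (5,6) (6,5) (6,6)] -> total=7

Answer: 7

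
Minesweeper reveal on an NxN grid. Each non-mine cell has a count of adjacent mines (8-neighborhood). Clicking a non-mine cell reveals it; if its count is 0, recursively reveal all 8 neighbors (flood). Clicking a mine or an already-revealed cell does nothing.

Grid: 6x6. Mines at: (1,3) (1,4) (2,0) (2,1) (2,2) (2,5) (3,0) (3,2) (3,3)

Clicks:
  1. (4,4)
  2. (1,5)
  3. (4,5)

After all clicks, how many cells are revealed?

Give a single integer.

Answer: 15

Derivation:
Click 1 (4,4) count=1: revealed 1 new [(4,4)] -> total=1
Click 2 (1,5) count=2: revealed 1 new [(1,5)] -> total=2
Click 3 (4,5) count=0: revealed 13 new [(3,4) (3,5) (4,0) (4,1) (4,2) (4,3) (4,5) (5,0) (5,1) (5,2) (5,3) (5,4) (5,5)] -> total=15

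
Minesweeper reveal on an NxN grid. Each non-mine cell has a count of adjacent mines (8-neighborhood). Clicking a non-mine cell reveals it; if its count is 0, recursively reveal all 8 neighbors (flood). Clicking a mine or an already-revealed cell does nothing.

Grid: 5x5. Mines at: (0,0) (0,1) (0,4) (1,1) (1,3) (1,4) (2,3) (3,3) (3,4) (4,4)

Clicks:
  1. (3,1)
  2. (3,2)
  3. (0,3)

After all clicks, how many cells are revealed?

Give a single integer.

Click 1 (3,1) count=0: revealed 9 new [(2,0) (2,1) (2,2) (3,0) (3,1) (3,2) (4,0) (4,1) (4,2)] -> total=9
Click 2 (3,2) count=2: revealed 0 new [(none)] -> total=9
Click 3 (0,3) count=3: revealed 1 new [(0,3)] -> total=10

Answer: 10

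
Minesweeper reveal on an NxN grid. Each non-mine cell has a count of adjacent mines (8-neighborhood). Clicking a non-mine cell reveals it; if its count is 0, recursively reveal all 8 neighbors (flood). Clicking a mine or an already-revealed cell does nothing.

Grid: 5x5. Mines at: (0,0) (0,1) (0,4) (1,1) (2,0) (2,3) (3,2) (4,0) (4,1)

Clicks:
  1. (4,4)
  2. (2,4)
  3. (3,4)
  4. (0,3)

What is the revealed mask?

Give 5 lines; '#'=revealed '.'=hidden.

Click 1 (4,4) count=0: revealed 4 new [(3,3) (3,4) (4,3) (4,4)] -> total=4
Click 2 (2,4) count=1: revealed 1 new [(2,4)] -> total=5
Click 3 (3,4) count=1: revealed 0 new [(none)] -> total=5
Click 4 (0,3) count=1: revealed 1 new [(0,3)] -> total=6

Answer: ...#.
.....
....#
...##
...##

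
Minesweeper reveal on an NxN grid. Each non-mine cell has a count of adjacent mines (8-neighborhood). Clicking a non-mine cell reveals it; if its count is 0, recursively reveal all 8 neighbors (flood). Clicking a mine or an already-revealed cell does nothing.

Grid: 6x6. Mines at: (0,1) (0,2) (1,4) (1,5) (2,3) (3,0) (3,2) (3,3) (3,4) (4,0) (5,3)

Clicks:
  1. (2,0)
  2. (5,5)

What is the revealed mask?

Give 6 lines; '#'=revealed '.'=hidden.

Click 1 (2,0) count=1: revealed 1 new [(2,0)] -> total=1
Click 2 (5,5) count=0: revealed 4 new [(4,4) (4,5) (5,4) (5,5)] -> total=5

Answer: ......
......
#.....
......
....##
....##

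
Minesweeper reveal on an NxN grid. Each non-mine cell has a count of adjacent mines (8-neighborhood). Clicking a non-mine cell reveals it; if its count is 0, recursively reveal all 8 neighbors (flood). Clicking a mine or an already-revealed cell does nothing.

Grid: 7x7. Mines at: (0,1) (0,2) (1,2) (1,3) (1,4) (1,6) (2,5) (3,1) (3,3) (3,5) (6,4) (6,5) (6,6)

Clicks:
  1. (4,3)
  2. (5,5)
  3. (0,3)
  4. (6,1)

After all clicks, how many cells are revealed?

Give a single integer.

Answer: 14

Derivation:
Click 1 (4,3) count=1: revealed 1 new [(4,3)] -> total=1
Click 2 (5,5) count=3: revealed 1 new [(5,5)] -> total=2
Click 3 (0,3) count=4: revealed 1 new [(0,3)] -> total=3
Click 4 (6,1) count=0: revealed 11 new [(4,0) (4,1) (4,2) (5,0) (5,1) (5,2) (5,3) (6,0) (6,1) (6,2) (6,3)] -> total=14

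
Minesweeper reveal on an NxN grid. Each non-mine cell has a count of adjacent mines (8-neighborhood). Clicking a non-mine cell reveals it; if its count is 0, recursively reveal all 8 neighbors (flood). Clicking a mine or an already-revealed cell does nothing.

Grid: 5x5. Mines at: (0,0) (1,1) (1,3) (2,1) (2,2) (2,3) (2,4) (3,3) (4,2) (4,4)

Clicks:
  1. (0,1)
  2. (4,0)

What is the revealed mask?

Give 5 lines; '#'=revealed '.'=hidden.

Click 1 (0,1) count=2: revealed 1 new [(0,1)] -> total=1
Click 2 (4,0) count=0: revealed 4 new [(3,0) (3,1) (4,0) (4,1)] -> total=5

Answer: .#...
.....
.....
##...
##...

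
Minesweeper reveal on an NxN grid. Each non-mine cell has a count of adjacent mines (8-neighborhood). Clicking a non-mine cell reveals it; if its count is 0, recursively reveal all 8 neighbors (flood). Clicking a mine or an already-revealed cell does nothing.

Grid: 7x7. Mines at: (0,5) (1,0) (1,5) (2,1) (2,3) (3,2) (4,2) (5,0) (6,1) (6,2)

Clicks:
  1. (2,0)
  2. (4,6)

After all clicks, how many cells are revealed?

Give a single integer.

Answer: 20

Derivation:
Click 1 (2,0) count=2: revealed 1 new [(2,0)] -> total=1
Click 2 (4,6) count=0: revealed 19 new [(2,4) (2,5) (2,6) (3,3) (3,4) (3,5) (3,6) (4,3) (4,4) (4,5) (4,6) (5,3) (5,4) (5,5) (5,6) (6,3) (6,4) (6,5) (6,6)] -> total=20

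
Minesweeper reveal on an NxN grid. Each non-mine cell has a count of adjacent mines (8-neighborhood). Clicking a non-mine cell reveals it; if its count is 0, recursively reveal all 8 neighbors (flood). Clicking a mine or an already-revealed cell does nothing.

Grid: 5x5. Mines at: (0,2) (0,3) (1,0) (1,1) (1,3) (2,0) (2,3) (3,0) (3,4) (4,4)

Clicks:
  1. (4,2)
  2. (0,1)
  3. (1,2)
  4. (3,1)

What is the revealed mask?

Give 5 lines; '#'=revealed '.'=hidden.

Click 1 (4,2) count=0: revealed 6 new [(3,1) (3,2) (3,3) (4,1) (4,2) (4,3)] -> total=6
Click 2 (0,1) count=3: revealed 1 new [(0,1)] -> total=7
Click 3 (1,2) count=5: revealed 1 new [(1,2)] -> total=8
Click 4 (3,1) count=2: revealed 0 new [(none)] -> total=8

Answer: .#...
..#..
.....
.###.
.###.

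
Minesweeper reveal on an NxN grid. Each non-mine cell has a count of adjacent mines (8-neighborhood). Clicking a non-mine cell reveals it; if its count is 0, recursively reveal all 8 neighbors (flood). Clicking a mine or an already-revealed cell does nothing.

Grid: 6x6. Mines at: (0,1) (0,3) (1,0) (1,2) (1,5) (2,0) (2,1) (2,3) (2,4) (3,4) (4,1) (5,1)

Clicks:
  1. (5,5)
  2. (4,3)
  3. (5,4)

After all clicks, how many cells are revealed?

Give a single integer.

Click 1 (5,5) count=0: revealed 8 new [(4,2) (4,3) (4,4) (4,5) (5,2) (5,3) (5,4) (5,5)] -> total=8
Click 2 (4,3) count=1: revealed 0 new [(none)] -> total=8
Click 3 (5,4) count=0: revealed 0 new [(none)] -> total=8

Answer: 8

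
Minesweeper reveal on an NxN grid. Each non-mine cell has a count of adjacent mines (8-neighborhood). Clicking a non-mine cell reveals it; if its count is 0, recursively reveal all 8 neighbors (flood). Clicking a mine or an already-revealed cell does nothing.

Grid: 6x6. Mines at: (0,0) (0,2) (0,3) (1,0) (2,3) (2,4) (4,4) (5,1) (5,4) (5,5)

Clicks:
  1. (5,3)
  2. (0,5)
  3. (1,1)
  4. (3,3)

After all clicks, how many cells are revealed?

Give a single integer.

Answer: 7

Derivation:
Click 1 (5,3) count=2: revealed 1 new [(5,3)] -> total=1
Click 2 (0,5) count=0: revealed 4 new [(0,4) (0,5) (1,4) (1,5)] -> total=5
Click 3 (1,1) count=3: revealed 1 new [(1,1)] -> total=6
Click 4 (3,3) count=3: revealed 1 new [(3,3)] -> total=7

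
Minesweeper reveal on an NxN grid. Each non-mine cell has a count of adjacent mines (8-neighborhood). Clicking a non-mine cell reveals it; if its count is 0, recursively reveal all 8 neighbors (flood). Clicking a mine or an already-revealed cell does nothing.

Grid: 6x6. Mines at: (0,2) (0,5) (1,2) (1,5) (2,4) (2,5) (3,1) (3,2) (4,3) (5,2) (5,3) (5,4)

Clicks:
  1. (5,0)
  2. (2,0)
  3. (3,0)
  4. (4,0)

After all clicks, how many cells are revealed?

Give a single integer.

Click 1 (5,0) count=0: revealed 4 new [(4,0) (4,1) (5,0) (5,1)] -> total=4
Click 2 (2,0) count=1: revealed 1 new [(2,0)] -> total=5
Click 3 (3,0) count=1: revealed 1 new [(3,0)] -> total=6
Click 4 (4,0) count=1: revealed 0 new [(none)] -> total=6

Answer: 6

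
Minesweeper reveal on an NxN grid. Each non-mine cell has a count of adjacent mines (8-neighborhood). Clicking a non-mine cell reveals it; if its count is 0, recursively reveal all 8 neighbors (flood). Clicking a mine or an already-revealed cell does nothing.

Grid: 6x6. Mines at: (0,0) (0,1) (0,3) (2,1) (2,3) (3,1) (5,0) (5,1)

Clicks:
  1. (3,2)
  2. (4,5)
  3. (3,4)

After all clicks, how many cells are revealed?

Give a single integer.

Click 1 (3,2) count=3: revealed 1 new [(3,2)] -> total=1
Click 2 (4,5) count=0: revealed 17 new [(0,4) (0,5) (1,4) (1,5) (2,4) (2,5) (3,3) (3,4) (3,5) (4,2) (4,3) (4,4) (4,5) (5,2) (5,3) (5,4) (5,5)] -> total=18
Click 3 (3,4) count=1: revealed 0 new [(none)] -> total=18

Answer: 18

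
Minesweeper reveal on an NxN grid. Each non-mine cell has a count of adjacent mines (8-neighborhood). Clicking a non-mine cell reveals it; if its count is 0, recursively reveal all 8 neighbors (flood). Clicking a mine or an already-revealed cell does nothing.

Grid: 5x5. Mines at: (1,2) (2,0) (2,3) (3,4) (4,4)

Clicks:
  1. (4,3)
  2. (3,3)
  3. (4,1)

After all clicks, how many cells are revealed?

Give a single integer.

Answer: 8

Derivation:
Click 1 (4,3) count=2: revealed 1 new [(4,3)] -> total=1
Click 2 (3,3) count=3: revealed 1 new [(3,3)] -> total=2
Click 3 (4,1) count=0: revealed 6 new [(3,0) (3,1) (3,2) (4,0) (4,1) (4,2)] -> total=8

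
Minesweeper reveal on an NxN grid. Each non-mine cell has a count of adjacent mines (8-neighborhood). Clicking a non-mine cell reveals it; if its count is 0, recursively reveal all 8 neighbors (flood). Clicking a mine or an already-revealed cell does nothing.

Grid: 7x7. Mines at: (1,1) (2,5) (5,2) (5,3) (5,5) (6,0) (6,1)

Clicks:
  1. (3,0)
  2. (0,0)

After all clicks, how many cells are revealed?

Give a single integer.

Answer: 28

Derivation:
Click 1 (3,0) count=0: revealed 27 new [(0,2) (0,3) (0,4) (0,5) (0,6) (1,2) (1,3) (1,4) (1,5) (1,6) (2,0) (2,1) (2,2) (2,3) (2,4) (3,0) (3,1) (3,2) (3,3) (3,4) (4,0) (4,1) (4,2) (4,3) (4,4) (5,0) (5,1)] -> total=27
Click 2 (0,0) count=1: revealed 1 new [(0,0)] -> total=28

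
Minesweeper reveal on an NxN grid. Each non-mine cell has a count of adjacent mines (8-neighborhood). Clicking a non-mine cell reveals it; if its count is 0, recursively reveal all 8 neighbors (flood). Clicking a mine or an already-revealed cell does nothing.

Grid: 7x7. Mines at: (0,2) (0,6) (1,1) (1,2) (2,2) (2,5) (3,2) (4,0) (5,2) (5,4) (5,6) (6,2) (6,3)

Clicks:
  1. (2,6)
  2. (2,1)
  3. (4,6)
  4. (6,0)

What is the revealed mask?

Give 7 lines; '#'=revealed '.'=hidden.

Click 1 (2,6) count=1: revealed 1 new [(2,6)] -> total=1
Click 2 (2,1) count=4: revealed 1 new [(2,1)] -> total=2
Click 3 (4,6) count=1: revealed 1 new [(4,6)] -> total=3
Click 4 (6,0) count=0: revealed 4 new [(5,0) (5,1) (6,0) (6,1)] -> total=7

Answer: .......
.......
.#....#
.......
......#
##.....
##.....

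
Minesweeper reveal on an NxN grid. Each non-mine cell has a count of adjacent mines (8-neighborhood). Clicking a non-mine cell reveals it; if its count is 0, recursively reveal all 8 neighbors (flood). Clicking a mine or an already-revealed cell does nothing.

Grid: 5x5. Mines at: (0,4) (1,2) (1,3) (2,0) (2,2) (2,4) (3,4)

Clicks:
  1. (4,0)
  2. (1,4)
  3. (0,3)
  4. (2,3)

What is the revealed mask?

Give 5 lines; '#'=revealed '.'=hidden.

Click 1 (4,0) count=0: revealed 8 new [(3,0) (3,1) (3,2) (3,3) (4,0) (4,1) (4,2) (4,3)] -> total=8
Click 2 (1,4) count=3: revealed 1 new [(1,4)] -> total=9
Click 3 (0,3) count=3: revealed 1 new [(0,3)] -> total=10
Click 4 (2,3) count=5: revealed 1 new [(2,3)] -> total=11

Answer: ...#.
....#
...#.
####.
####.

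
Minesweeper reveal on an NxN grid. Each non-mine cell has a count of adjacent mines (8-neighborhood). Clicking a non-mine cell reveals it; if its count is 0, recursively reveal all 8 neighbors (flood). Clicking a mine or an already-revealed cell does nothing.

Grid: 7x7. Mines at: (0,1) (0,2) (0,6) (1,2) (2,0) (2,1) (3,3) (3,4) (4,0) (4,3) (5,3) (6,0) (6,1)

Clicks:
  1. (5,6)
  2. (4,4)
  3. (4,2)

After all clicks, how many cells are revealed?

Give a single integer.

Answer: 16

Derivation:
Click 1 (5,6) count=0: revealed 15 new [(1,5) (1,6) (2,5) (2,6) (3,5) (3,6) (4,4) (4,5) (4,6) (5,4) (5,5) (5,6) (6,4) (6,5) (6,6)] -> total=15
Click 2 (4,4) count=4: revealed 0 new [(none)] -> total=15
Click 3 (4,2) count=3: revealed 1 new [(4,2)] -> total=16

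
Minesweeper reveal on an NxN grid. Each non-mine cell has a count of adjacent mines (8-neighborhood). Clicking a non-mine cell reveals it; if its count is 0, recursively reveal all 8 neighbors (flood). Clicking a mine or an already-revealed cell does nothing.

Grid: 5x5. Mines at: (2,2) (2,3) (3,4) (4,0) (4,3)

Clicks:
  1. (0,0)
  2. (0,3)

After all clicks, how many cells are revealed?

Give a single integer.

Click 1 (0,0) count=0: revealed 14 new [(0,0) (0,1) (0,2) (0,3) (0,4) (1,0) (1,1) (1,2) (1,3) (1,4) (2,0) (2,1) (3,0) (3,1)] -> total=14
Click 2 (0,3) count=0: revealed 0 new [(none)] -> total=14

Answer: 14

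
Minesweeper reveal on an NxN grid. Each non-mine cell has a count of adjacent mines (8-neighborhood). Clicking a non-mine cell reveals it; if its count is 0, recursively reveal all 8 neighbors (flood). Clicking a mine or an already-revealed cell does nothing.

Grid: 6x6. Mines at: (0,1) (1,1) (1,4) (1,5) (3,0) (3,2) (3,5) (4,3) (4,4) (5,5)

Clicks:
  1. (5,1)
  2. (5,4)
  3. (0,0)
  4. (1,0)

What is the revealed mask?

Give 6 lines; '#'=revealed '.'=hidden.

Click 1 (5,1) count=0: revealed 6 new [(4,0) (4,1) (4,2) (5,0) (5,1) (5,2)] -> total=6
Click 2 (5,4) count=3: revealed 1 new [(5,4)] -> total=7
Click 3 (0,0) count=2: revealed 1 new [(0,0)] -> total=8
Click 4 (1,0) count=2: revealed 1 new [(1,0)] -> total=9

Answer: #.....
#.....
......
......
###...
###.#.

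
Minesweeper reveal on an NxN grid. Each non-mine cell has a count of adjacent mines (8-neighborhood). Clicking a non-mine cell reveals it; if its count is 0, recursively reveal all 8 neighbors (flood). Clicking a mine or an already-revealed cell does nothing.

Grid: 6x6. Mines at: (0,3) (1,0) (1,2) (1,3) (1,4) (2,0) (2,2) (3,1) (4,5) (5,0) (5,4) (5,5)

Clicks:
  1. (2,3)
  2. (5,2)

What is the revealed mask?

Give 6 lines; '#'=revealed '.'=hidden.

Answer: ......
......
...#..
......
.###..
.###..

Derivation:
Click 1 (2,3) count=4: revealed 1 new [(2,3)] -> total=1
Click 2 (5,2) count=0: revealed 6 new [(4,1) (4,2) (4,3) (5,1) (5,2) (5,3)] -> total=7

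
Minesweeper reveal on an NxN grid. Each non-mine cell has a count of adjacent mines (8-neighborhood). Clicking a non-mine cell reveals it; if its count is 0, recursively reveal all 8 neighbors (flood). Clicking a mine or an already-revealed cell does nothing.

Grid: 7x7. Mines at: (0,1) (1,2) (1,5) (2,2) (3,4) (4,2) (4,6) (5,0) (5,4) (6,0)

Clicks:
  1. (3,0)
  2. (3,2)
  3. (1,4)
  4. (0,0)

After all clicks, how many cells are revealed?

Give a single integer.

Answer: 11

Derivation:
Click 1 (3,0) count=0: revealed 8 new [(1,0) (1,1) (2,0) (2,1) (3,0) (3,1) (4,0) (4,1)] -> total=8
Click 2 (3,2) count=2: revealed 1 new [(3,2)] -> total=9
Click 3 (1,4) count=1: revealed 1 new [(1,4)] -> total=10
Click 4 (0,0) count=1: revealed 1 new [(0,0)] -> total=11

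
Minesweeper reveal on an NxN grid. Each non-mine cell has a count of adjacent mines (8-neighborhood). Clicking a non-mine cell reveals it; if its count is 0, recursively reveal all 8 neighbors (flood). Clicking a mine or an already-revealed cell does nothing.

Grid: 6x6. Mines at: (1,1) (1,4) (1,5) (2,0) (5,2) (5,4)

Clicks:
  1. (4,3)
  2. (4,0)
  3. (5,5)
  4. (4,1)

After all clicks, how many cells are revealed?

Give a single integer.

Answer: 8

Derivation:
Click 1 (4,3) count=2: revealed 1 new [(4,3)] -> total=1
Click 2 (4,0) count=0: revealed 6 new [(3,0) (3,1) (4,0) (4,1) (5,0) (5,1)] -> total=7
Click 3 (5,5) count=1: revealed 1 new [(5,5)] -> total=8
Click 4 (4,1) count=1: revealed 0 new [(none)] -> total=8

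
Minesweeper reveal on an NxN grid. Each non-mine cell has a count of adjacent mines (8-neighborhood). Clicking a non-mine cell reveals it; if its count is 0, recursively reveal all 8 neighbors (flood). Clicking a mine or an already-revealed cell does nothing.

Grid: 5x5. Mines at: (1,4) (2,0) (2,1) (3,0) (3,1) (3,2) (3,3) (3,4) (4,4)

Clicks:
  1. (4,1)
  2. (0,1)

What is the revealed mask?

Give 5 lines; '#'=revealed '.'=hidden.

Click 1 (4,1) count=3: revealed 1 new [(4,1)] -> total=1
Click 2 (0,1) count=0: revealed 8 new [(0,0) (0,1) (0,2) (0,3) (1,0) (1,1) (1,2) (1,3)] -> total=9

Answer: ####.
####.
.....
.....
.#...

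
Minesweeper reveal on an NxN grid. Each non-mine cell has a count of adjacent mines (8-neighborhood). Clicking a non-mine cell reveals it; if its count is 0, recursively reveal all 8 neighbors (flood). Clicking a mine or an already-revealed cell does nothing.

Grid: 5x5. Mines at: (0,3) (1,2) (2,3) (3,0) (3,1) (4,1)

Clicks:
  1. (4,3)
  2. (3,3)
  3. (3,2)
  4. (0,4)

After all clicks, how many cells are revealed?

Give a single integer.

Answer: 7

Derivation:
Click 1 (4,3) count=0: revealed 6 new [(3,2) (3,3) (3,4) (4,2) (4,3) (4,4)] -> total=6
Click 2 (3,3) count=1: revealed 0 new [(none)] -> total=6
Click 3 (3,2) count=3: revealed 0 new [(none)] -> total=6
Click 4 (0,4) count=1: revealed 1 new [(0,4)] -> total=7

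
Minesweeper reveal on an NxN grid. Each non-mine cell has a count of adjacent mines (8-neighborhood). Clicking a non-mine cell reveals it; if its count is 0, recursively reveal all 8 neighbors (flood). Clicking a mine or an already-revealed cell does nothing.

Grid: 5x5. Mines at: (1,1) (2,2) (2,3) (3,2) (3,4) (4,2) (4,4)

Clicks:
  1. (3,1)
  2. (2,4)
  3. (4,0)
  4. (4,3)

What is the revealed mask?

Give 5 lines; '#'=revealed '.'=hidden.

Click 1 (3,1) count=3: revealed 1 new [(3,1)] -> total=1
Click 2 (2,4) count=2: revealed 1 new [(2,4)] -> total=2
Click 3 (4,0) count=0: revealed 5 new [(2,0) (2,1) (3,0) (4,0) (4,1)] -> total=7
Click 4 (4,3) count=4: revealed 1 new [(4,3)] -> total=8

Answer: .....
.....
##..#
##...
##.#.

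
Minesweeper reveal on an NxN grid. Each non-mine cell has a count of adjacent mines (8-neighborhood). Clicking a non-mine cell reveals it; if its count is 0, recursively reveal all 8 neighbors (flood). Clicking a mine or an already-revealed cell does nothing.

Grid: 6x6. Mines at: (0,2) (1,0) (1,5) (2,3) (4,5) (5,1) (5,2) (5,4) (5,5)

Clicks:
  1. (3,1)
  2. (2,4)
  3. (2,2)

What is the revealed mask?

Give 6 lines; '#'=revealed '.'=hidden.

Answer: ......
......
###.#.
###...
###...
......

Derivation:
Click 1 (3,1) count=0: revealed 9 new [(2,0) (2,1) (2,2) (3,0) (3,1) (3,2) (4,0) (4,1) (4,2)] -> total=9
Click 2 (2,4) count=2: revealed 1 new [(2,4)] -> total=10
Click 3 (2,2) count=1: revealed 0 new [(none)] -> total=10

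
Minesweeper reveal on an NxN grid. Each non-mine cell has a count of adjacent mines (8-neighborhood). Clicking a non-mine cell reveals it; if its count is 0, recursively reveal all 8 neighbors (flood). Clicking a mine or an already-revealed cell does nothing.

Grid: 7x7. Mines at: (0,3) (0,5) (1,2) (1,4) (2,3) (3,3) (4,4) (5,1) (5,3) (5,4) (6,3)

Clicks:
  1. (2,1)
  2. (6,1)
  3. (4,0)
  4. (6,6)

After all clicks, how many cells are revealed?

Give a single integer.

Click 1 (2,1) count=1: revealed 1 new [(2,1)] -> total=1
Click 2 (6,1) count=1: revealed 1 new [(6,1)] -> total=2
Click 3 (4,0) count=1: revealed 1 new [(4,0)] -> total=3
Click 4 (6,6) count=0: revealed 12 new [(1,5) (1,6) (2,5) (2,6) (3,5) (3,6) (4,5) (4,6) (5,5) (5,6) (6,5) (6,6)] -> total=15

Answer: 15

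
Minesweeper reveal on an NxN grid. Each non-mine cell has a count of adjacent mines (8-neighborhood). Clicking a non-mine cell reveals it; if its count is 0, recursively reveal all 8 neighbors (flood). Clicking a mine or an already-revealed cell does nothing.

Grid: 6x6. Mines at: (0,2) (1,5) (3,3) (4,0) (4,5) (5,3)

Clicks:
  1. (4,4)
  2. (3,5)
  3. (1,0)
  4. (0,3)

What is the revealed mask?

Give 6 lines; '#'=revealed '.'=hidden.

Click 1 (4,4) count=3: revealed 1 new [(4,4)] -> total=1
Click 2 (3,5) count=1: revealed 1 new [(3,5)] -> total=2
Click 3 (1,0) count=0: revealed 11 new [(0,0) (0,1) (1,0) (1,1) (1,2) (2,0) (2,1) (2,2) (3,0) (3,1) (3,2)] -> total=13
Click 4 (0,3) count=1: revealed 1 new [(0,3)] -> total=14

Answer: ##.#..
###...
###...
###..#
....#.
......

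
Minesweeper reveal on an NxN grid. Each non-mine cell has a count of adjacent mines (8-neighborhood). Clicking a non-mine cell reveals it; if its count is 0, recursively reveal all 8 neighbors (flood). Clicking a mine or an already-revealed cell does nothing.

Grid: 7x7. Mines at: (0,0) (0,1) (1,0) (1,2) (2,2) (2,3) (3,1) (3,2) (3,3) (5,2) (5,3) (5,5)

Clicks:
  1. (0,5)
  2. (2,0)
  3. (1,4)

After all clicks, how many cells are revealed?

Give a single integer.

Answer: 18

Derivation:
Click 1 (0,5) count=0: revealed 17 new [(0,3) (0,4) (0,5) (0,6) (1,3) (1,4) (1,5) (1,6) (2,4) (2,5) (2,6) (3,4) (3,5) (3,6) (4,4) (4,5) (4,6)] -> total=17
Click 2 (2,0) count=2: revealed 1 new [(2,0)] -> total=18
Click 3 (1,4) count=1: revealed 0 new [(none)] -> total=18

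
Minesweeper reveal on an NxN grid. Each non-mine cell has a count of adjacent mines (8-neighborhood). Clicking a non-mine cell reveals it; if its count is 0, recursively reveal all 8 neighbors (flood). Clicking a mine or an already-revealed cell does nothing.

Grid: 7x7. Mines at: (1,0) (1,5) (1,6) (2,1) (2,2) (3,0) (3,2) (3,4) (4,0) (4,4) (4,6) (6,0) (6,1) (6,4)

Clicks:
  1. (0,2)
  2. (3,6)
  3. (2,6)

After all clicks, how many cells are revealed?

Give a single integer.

Answer: 10

Derivation:
Click 1 (0,2) count=0: revealed 8 new [(0,1) (0,2) (0,3) (0,4) (1,1) (1,2) (1,3) (1,4)] -> total=8
Click 2 (3,6) count=1: revealed 1 new [(3,6)] -> total=9
Click 3 (2,6) count=2: revealed 1 new [(2,6)] -> total=10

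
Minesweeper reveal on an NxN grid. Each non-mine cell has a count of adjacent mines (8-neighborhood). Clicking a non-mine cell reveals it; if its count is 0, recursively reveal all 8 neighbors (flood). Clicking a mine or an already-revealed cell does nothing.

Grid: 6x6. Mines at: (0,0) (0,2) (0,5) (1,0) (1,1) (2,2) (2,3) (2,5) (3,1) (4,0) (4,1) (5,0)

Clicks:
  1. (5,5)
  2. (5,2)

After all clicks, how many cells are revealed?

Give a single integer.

Answer: 12

Derivation:
Click 1 (5,5) count=0: revealed 12 new [(3,2) (3,3) (3,4) (3,5) (4,2) (4,3) (4,4) (4,5) (5,2) (5,3) (5,4) (5,5)] -> total=12
Click 2 (5,2) count=1: revealed 0 new [(none)] -> total=12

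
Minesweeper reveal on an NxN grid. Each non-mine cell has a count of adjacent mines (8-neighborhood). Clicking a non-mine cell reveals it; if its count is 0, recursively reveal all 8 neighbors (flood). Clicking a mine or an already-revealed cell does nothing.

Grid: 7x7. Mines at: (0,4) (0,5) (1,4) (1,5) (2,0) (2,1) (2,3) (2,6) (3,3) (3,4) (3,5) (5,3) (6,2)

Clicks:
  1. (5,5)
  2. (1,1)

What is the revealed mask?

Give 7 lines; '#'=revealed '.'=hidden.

Answer: .......
.#.....
.......
.......
....###
....###
....###

Derivation:
Click 1 (5,5) count=0: revealed 9 new [(4,4) (4,5) (4,6) (5,4) (5,5) (5,6) (6,4) (6,5) (6,6)] -> total=9
Click 2 (1,1) count=2: revealed 1 new [(1,1)] -> total=10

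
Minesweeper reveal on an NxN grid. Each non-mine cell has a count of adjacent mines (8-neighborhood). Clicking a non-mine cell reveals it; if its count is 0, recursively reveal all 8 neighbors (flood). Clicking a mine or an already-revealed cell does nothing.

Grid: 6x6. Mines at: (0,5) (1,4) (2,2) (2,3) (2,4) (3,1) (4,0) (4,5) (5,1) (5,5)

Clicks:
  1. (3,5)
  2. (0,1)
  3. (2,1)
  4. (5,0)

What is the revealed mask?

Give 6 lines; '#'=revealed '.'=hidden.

Click 1 (3,5) count=2: revealed 1 new [(3,5)] -> total=1
Click 2 (0,1) count=0: revealed 10 new [(0,0) (0,1) (0,2) (0,3) (1,0) (1,1) (1,2) (1,3) (2,0) (2,1)] -> total=11
Click 3 (2,1) count=2: revealed 0 new [(none)] -> total=11
Click 4 (5,0) count=2: revealed 1 new [(5,0)] -> total=12

Answer: ####..
####..
##....
.....#
......
#.....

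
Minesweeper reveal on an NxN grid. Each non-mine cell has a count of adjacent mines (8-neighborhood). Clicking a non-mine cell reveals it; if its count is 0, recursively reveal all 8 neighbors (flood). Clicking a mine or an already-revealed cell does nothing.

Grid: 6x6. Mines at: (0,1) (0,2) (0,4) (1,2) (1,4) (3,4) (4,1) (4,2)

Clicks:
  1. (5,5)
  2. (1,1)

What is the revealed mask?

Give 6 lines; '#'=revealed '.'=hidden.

Answer: ......
.#....
......
......
...###
...###

Derivation:
Click 1 (5,5) count=0: revealed 6 new [(4,3) (4,4) (4,5) (5,3) (5,4) (5,5)] -> total=6
Click 2 (1,1) count=3: revealed 1 new [(1,1)] -> total=7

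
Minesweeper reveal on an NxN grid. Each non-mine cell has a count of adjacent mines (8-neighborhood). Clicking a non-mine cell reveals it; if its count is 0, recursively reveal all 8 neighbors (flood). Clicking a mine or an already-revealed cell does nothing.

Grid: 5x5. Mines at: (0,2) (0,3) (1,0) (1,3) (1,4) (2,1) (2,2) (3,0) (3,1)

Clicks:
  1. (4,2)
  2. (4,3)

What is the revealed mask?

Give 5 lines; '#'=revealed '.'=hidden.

Answer: .....
.....
...##
..###
..###

Derivation:
Click 1 (4,2) count=1: revealed 1 new [(4,2)] -> total=1
Click 2 (4,3) count=0: revealed 7 new [(2,3) (2,4) (3,2) (3,3) (3,4) (4,3) (4,4)] -> total=8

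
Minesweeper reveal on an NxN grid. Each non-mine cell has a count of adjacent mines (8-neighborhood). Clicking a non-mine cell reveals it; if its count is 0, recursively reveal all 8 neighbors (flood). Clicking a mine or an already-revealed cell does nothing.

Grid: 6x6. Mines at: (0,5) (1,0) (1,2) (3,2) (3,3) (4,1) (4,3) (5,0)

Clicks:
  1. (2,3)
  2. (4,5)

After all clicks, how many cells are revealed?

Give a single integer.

Answer: 11

Derivation:
Click 1 (2,3) count=3: revealed 1 new [(2,3)] -> total=1
Click 2 (4,5) count=0: revealed 10 new [(1,4) (1,5) (2,4) (2,5) (3,4) (3,5) (4,4) (4,5) (5,4) (5,5)] -> total=11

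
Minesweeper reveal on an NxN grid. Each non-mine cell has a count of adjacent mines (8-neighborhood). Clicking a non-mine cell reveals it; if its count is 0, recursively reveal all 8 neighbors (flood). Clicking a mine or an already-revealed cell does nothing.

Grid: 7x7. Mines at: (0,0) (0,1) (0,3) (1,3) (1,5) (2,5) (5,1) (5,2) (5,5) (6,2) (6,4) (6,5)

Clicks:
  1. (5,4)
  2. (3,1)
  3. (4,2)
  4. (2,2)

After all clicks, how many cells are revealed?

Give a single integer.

Answer: 19

Derivation:
Click 1 (5,4) count=3: revealed 1 new [(5,4)] -> total=1
Click 2 (3,1) count=0: revealed 18 new [(1,0) (1,1) (1,2) (2,0) (2,1) (2,2) (2,3) (2,4) (3,0) (3,1) (3,2) (3,3) (3,4) (4,0) (4,1) (4,2) (4,3) (4,4)] -> total=19
Click 3 (4,2) count=2: revealed 0 new [(none)] -> total=19
Click 4 (2,2) count=1: revealed 0 new [(none)] -> total=19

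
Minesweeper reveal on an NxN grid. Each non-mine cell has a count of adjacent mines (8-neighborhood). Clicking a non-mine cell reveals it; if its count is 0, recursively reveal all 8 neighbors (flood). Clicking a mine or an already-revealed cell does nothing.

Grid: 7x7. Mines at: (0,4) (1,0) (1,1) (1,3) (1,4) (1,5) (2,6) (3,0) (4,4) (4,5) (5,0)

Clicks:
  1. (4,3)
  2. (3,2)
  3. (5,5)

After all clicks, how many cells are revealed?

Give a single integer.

Answer: 21

Derivation:
Click 1 (4,3) count=1: revealed 1 new [(4,3)] -> total=1
Click 2 (3,2) count=0: revealed 20 new [(2,1) (2,2) (2,3) (3,1) (3,2) (3,3) (4,1) (4,2) (5,1) (5,2) (5,3) (5,4) (5,5) (5,6) (6,1) (6,2) (6,3) (6,4) (6,5) (6,6)] -> total=21
Click 3 (5,5) count=2: revealed 0 new [(none)] -> total=21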